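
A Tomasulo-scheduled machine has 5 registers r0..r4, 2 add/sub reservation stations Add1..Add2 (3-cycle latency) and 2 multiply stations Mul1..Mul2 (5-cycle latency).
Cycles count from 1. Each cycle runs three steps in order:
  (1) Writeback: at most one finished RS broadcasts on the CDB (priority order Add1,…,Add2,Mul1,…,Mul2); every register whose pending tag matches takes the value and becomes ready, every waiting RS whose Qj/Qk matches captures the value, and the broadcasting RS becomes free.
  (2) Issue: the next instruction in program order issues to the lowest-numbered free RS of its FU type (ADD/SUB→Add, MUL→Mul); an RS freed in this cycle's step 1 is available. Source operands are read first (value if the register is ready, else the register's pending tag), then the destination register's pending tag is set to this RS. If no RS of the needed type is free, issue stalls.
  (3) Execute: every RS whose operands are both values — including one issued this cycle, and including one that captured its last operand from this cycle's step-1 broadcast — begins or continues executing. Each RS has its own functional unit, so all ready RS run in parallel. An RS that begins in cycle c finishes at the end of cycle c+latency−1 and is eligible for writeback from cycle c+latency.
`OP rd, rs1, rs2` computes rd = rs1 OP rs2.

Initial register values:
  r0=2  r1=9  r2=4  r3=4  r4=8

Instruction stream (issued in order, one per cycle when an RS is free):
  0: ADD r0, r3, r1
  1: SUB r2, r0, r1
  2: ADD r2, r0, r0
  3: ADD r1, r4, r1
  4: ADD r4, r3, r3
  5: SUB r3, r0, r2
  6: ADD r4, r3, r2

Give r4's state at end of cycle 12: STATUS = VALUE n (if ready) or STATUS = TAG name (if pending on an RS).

STATUS = TAG Add2

  c1: issue ADD r0<-Add1  regs: r0:Add1,r1:9,r2:4,r3:4,r4:8
  c2: issue SUB r2<-Add2  regs: r0:Add1,r1:9,r2:Add2,r3:4,r4:8
  c3: stall  regs: r0:Add1,r1:9,r2:Add2,r3:4,r4:8
  c4: CDB Add1=13; issue ADD r2<-Add1  regs: r0:13,r1:9,r2:Add1,r3:4,r4:8
  c5: stall  regs: r0:13,r1:9,r2:Add1,r3:4,r4:8
  c6: stall  regs: r0:13,r1:9,r2:Add1,r3:4,r4:8
  c7: CDB Add1=26; issue ADD r1<-Add1  regs: r0:13,r1:Add1,r2:26,r3:4,r4:8
  c8: CDB Add2=4; issue ADD r4<-Add2  regs: r0:13,r1:Add1,r2:26,r3:4,r4:Add2
  c9: stall  regs: r0:13,r1:Add1,r2:26,r3:4,r4:Add2
  c10: CDB Add1=17; issue SUB r3<-Add1  regs: r0:13,r1:17,r2:26,r3:Add1,r4:Add2
  c11: CDB Add2=8; issue ADD r4<-Add2  regs: r0:13,r1:17,r2:26,r3:Add1,r4:Add2
  c12: -  regs: r0:13,r1:17,r2:26,r3:Add1,r4:Add2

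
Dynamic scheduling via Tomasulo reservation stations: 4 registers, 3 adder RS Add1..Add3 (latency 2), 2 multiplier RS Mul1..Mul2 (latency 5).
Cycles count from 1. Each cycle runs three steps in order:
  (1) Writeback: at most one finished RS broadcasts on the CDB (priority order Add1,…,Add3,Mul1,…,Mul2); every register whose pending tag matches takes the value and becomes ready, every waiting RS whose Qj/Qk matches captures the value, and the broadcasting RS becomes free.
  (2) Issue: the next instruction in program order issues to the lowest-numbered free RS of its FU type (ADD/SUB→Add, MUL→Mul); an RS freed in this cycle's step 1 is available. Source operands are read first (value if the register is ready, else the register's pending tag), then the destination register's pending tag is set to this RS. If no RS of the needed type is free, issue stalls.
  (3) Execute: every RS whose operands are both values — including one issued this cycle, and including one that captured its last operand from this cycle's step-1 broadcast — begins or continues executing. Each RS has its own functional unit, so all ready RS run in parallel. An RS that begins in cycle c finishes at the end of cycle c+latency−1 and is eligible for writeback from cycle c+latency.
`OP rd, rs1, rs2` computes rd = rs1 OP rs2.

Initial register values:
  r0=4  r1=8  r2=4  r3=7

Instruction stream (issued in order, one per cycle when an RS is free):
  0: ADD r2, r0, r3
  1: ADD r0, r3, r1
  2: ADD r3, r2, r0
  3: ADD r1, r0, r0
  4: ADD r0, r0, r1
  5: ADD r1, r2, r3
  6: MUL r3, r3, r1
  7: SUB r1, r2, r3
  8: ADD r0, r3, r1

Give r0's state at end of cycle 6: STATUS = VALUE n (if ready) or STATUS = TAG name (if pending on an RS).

STATUS = TAG Add3

c1: issue ADD r2<-Add1 | r0:4,r1:8,r2:Add1,r3:7
c2: issue ADD r0<-Add2 | r0:Add2,r1:8,r2:Add1,r3:7
c3: CDB Add1=11; issue ADD r3<-Add1 | r0:Add2,r1:8,r2:11,r3:Add1
c4: CDB Add2=15; issue ADD r1<-Add2 | r0:15,r1:Add2,r2:11,r3:Add1
c5: issue ADD r0<-Add3 | r0:Add3,r1:Add2,r2:11,r3:Add1
c6: CDB Add1=26; issue ADD r1<-Add1 | r0:Add3,r1:Add1,r2:11,r3:26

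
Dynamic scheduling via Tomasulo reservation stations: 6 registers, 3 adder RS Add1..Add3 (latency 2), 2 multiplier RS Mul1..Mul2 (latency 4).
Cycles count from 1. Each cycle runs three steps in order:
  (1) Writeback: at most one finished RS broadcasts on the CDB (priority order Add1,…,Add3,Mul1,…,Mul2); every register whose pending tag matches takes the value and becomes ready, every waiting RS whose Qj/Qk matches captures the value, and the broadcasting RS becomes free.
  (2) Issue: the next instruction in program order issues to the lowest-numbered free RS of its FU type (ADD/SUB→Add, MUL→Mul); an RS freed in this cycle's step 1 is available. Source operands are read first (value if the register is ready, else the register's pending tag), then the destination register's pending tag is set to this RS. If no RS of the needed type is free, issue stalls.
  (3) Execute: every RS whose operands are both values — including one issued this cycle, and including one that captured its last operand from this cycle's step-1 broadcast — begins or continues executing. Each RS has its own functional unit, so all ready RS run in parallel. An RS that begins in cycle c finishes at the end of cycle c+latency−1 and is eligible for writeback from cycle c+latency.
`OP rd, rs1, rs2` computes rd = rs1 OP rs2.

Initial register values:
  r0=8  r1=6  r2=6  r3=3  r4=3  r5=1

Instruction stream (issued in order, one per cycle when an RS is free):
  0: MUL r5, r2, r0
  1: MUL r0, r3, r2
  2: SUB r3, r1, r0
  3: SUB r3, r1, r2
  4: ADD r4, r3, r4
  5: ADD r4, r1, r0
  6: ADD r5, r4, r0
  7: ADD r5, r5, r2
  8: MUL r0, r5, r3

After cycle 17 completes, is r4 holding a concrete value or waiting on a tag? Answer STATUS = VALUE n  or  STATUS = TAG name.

cycle 1: issue MUL r5<-Mul1 // r0:8,r1:6,r2:6,r3:3,r4:3,r5:Mul1
cycle 2: issue MUL r0<-Mul2 // r0:Mul2,r1:6,r2:6,r3:3,r4:3,r5:Mul1
cycle 3: issue SUB r3<-Add1 // r0:Mul2,r1:6,r2:6,r3:Add1,r4:3,r5:Mul1
cycle 4: issue SUB r3<-Add2 // r0:Mul2,r1:6,r2:6,r3:Add2,r4:3,r5:Mul1
cycle 5: CDB Mul1=48; issue ADD r4<-Add3 // r0:Mul2,r1:6,r2:6,r3:Add2,r4:Add3,r5:48
cycle 6: CDB Add2=0; issue ADD r4<-Add2 // r0:Mul2,r1:6,r2:6,r3:0,r4:Add2,r5:48
cycle 7: CDB Mul2=18; stall // r0:18,r1:6,r2:6,r3:0,r4:Add2,r5:48
cycle 8: CDB Add3=3; issue ADD r5<-Add3 // r0:18,r1:6,r2:6,r3:0,r4:Add2,r5:Add3
cycle 9: CDB Add1=-12; issue ADD r5<-Add1 // r0:18,r1:6,r2:6,r3:0,r4:Add2,r5:Add1
cycle 10: CDB Add2=24; issue MUL r0<-Mul1 // r0:Mul1,r1:6,r2:6,r3:0,r4:24,r5:Add1
cycle 11: - // r0:Mul1,r1:6,r2:6,r3:0,r4:24,r5:Add1
cycle 12: CDB Add3=42 // r0:Mul1,r1:6,r2:6,r3:0,r4:24,r5:Add1
cycle 13: - // r0:Mul1,r1:6,r2:6,r3:0,r4:24,r5:Add1
cycle 14: CDB Add1=48 // r0:Mul1,r1:6,r2:6,r3:0,r4:24,r5:48
cycle 15: - // r0:Mul1,r1:6,r2:6,r3:0,r4:24,r5:48
cycle 16: - // r0:Mul1,r1:6,r2:6,r3:0,r4:24,r5:48
cycle 17: - // r0:Mul1,r1:6,r2:6,r3:0,r4:24,r5:48

STATUS = VALUE 24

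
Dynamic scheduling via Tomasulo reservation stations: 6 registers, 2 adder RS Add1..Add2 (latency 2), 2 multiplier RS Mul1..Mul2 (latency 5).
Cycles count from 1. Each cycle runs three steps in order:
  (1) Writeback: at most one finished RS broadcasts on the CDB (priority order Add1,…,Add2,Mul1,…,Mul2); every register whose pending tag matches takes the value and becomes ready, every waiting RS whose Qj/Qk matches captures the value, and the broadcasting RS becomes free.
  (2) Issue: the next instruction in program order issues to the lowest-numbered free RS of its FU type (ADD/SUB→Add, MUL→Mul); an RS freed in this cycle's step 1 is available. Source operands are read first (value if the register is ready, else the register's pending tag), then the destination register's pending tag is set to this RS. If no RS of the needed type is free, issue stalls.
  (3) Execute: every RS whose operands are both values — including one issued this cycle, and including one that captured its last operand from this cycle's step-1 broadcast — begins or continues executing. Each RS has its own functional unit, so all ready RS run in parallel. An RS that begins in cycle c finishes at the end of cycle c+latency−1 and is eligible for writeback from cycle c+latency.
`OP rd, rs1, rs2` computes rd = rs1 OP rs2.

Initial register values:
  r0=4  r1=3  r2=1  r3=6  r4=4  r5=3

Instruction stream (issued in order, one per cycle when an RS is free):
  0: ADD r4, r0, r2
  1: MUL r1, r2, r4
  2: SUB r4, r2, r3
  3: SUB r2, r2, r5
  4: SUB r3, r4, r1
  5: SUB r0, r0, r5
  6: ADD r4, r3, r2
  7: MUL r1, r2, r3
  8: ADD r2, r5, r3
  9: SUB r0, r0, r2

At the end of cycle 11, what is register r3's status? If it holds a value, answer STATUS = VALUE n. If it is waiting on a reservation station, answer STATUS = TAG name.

c1: issue ADD r4<-Add1 | r0:4,r1:3,r2:1,r3:6,r4:Add1,r5:3
c2: issue MUL r1<-Mul1 | r0:4,r1:Mul1,r2:1,r3:6,r4:Add1,r5:3
c3: CDB Add1=5; issue SUB r4<-Add1 | r0:4,r1:Mul1,r2:1,r3:6,r4:Add1,r5:3
c4: issue SUB r2<-Add2 | r0:4,r1:Mul1,r2:Add2,r3:6,r4:Add1,r5:3
c5: CDB Add1=-5; issue SUB r3<-Add1 | r0:4,r1:Mul1,r2:Add2,r3:Add1,r4:-5,r5:3
c6: CDB Add2=-2; issue SUB r0<-Add2 | r0:Add2,r1:Mul1,r2:-2,r3:Add1,r4:-5,r5:3
c7: stall | r0:Add2,r1:Mul1,r2:-2,r3:Add1,r4:-5,r5:3
c8: CDB Add2=1; issue ADD r4<-Add2 | r0:1,r1:Mul1,r2:-2,r3:Add1,r4:Add2,r5:3
c9: CDB Mul1=5; issue MUL r1<-Mul1 | r0:1,r1:Mul1,r2:-2,r3:Add1,r4:Add2,r5:3
c10: stall | r0:1,r1:Mul1,r2:-2,r3:Add1,r4:Add2,r5:3
c11: CDB Add1=-10; issue ADD r2<-Add1 | r0:1,r1:Mul1,r2:Add1,r3:-10,r4:Add2,r5:3

STATUS = VALUE -10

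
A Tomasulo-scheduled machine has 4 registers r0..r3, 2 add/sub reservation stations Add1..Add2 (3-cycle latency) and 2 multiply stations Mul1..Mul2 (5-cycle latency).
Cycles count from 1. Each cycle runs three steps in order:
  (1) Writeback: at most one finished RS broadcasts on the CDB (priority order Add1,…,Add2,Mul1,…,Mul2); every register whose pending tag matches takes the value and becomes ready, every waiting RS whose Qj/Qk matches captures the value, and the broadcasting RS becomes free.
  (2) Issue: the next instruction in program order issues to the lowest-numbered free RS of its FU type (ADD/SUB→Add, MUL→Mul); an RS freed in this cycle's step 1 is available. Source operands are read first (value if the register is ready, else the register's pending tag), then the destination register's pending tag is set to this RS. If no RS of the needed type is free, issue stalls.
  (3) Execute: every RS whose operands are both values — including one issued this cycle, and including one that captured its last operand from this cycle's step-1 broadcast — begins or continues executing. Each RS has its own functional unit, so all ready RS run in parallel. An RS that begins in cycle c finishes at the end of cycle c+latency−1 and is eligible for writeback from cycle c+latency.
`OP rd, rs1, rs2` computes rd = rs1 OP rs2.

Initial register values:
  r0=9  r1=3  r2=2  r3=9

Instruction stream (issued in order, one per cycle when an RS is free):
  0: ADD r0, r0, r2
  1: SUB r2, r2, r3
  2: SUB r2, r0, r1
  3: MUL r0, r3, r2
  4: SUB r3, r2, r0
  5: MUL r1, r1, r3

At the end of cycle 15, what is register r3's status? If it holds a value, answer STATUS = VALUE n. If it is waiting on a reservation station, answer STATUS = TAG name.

cycle 1: issue ADD r0<-Add1 // r0:Add1,r1:3,r2:2,r3:9
cycle 2: issue SUB r2<-Add2 // r0:Add1,r1:3,r2:Add2,r3:9
cycle 3: stall // r0:Add1,r1:3,r2:Add2,r3:9
cycle 4: CDB Add1=11; issue SUB r2<-Add1 // r0:11,r1:3,r2:Add1,r3:9
cycle 5: CDB Add2=-7; issue MUL r0<-Mul1 // r0:Mul1,r1:3,r2:Add1,r3:9
cycle 6: issue SUB r3<-Add2 // r0:Mul1,r1:3,r2:Add1,r3:Add2
cycle 7: CDB Add1=8; issue MUL r1<-Mul2 // r0:Mul1,r1:Mul2,r2:8,r3:Add2
cycle 8: - // r0:Mul1,r1:Mul2,r2:8,r3:Add2
cycle 9: - // r0:Mul1,r1:Mul2,r2:8,r3:Add2
cycle 10: - // r0:Mul1,r1:Mul2,r2:8,r3:Add2
cycle 11: - // r0:Mul1,r1:Mul2,r2:8,r3:Add2
cycle 12: CDB Mul1=72 // r0:72,r1:Mul2,r2:8,r3:Add2
cycle 13: - // r0:72,r1:Mul2,r2:8,r3:Add2
cycle 14: - // r0:72,r1:Mul2,r2:8,r3:Add2
cycle 15: CDB Add2=-64 // r0:72,r1:Mul2,r2:8,r3:-64

STATUS = VALUE -64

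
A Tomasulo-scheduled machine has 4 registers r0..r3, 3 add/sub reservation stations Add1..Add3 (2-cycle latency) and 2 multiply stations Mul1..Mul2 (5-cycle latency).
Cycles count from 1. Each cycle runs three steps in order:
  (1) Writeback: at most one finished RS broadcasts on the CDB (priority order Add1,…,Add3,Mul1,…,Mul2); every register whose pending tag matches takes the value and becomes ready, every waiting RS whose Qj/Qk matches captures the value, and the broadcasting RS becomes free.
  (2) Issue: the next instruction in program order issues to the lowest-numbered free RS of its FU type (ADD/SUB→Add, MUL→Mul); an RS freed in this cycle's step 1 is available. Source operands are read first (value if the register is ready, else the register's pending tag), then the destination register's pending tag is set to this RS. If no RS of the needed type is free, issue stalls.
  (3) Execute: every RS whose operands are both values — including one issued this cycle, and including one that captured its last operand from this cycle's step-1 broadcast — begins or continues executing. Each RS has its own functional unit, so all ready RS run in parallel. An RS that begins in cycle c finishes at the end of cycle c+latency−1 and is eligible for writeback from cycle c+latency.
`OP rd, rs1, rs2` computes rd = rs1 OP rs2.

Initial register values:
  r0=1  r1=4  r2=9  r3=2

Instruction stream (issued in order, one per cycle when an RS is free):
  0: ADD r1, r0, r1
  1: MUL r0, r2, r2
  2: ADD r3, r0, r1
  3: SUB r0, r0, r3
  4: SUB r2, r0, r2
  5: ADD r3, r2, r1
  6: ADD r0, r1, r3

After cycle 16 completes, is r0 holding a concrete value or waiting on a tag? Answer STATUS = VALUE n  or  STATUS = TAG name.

STATUS = TAG Add2

cycle 1: issue ADD r1<-Add1 // r0:1,r1:Add1,r2:9,r3:2
cycle 2: issue MUL r0<-Mul1 // r0:Mul1,r1:Add1,r2:9,r3:2
cycle 3: CDB Add1=5; issue ADD r3<-Add1 // r0:Mul1,r1:5,r2:9,r3:Add1
cycle 4: issue SUB r0<-Add2 // r0:Add2,r1:5,r2:9,r3:Add1
cycle 5: issue SUB r2<-Add3 // r0:Add2,r1:5,r2:Add3,r3:Add1
cycle 6: stall // r0:Add2,r1:5,r2:Add3,r3:Add1
cycle 7: CDB Mul1=81; stall // r0:Add2,r1:5,r2:Add3,r3:Add1
cycle 8: stall // r0:Add2,r1:5,r2:Add3,r3:Add1
cycle 9: CDB Add1=86; issue ADD r3<-Add1 // r0:Add2,r1:5,r2:Add3,r3:Add1
cycle 10: stall // r0:Add2,r1:5,r2:Add3,r3:Add1
cycle 11: CDB Add2=-5; issue ADD r0<-Add2 // r0:Add2,r1:5,r2:Add3,r3:Add1
cycle 12: - // r0:Add2,r1:5,r2:Add3,r3:Add1
cycle 13: CDB Add3=-14 // r0:Add2,r1:5,r2:-14,r3:Add1
cycle 14: - // r0:Add2,r1:5,r2:-14,r3:Add1
cycle 15: CDB Add1=-9 // r0:Add2,r1:5,r2:-14,r3:-9
cycle 16: - // r0:Add2,r1:5,r2:-14,r3:-9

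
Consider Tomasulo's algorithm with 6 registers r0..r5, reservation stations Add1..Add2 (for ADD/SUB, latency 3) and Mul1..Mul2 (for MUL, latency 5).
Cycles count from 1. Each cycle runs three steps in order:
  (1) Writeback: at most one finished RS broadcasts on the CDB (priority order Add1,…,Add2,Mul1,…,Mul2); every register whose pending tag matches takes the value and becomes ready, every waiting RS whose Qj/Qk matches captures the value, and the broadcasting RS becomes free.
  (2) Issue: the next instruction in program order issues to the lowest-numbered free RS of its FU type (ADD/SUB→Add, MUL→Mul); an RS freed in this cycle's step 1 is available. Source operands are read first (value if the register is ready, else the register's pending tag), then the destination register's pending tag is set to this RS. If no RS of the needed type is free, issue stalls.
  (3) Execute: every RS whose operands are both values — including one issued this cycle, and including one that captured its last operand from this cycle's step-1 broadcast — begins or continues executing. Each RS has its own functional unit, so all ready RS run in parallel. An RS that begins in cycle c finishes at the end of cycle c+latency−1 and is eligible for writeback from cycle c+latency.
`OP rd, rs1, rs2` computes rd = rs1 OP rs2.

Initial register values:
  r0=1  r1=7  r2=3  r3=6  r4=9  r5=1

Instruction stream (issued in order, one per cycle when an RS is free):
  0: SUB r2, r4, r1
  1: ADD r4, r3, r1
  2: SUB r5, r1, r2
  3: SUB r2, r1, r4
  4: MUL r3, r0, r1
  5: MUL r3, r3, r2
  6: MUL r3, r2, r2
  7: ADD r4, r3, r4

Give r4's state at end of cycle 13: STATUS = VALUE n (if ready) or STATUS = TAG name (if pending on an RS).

STATUS = TAG Add1

  c1: issue SUB r2<-Add1  regs: r0:1,r1:7,r2:Add1,r3:6,r4:9,r5:1
  c2: issue ADD r4<-Add2  regs: r0:1,r1:7,r2:Add1,r3:6,r4:Add2,r5:1
  c3: stall  regs: r0:1,r1:7,r2:Add1,r3:6,r4:Add2,r5:1
  c4: CDB Add1=2; issue SUB r5<-Add1  regs: r0:1,r1:7,r2:2,r3:6,r4:Add2,r5:Add1
  c5: CDB Add2=13; issue SUB r2<-Add2  regs: r0:1,r1:7,r2:Add2,r3:6,r4:13,r5:Add1
  c6: issue MUL r3<-Mul1  regs: r0:1,r1:7,r2:Add2,r3:Mul1,r4:13,r5:Add1
  c7: CDB Add1=5; issue MUL r3<-Mul2  regs: r0:1,r1:7,r2:Add2,r3:Mul2,r4:13,r5:5
  c8: CDB Add2=-6; stall  regs: r0:1,r1:7,r2:-6,r3:Mul2,r4:13,r5:5
  c9: stall  regs: r0:1,r1:7,r2:-6,r3:Mul2,r4:13,r5:5
  c10: stall  regs: r0:1,r1:7,r2:-6,r3:Mul2,r4:13,r5:5
  c11: CDB Mul1=7; issue MUL r3<-Mul1  regs: r0:1,r1:7,r2:-6,r3:Mul1,r4:13,r5:5
  c12: issue ADD r4<-Add1  regs: r0:1,r1:7,r2:-6,r3:Mul1,r4:Add1,r5:5
  c13: -  regs: r0:1,r1:7,r2:-6,r3:Mul1,r4:Add1,r5:5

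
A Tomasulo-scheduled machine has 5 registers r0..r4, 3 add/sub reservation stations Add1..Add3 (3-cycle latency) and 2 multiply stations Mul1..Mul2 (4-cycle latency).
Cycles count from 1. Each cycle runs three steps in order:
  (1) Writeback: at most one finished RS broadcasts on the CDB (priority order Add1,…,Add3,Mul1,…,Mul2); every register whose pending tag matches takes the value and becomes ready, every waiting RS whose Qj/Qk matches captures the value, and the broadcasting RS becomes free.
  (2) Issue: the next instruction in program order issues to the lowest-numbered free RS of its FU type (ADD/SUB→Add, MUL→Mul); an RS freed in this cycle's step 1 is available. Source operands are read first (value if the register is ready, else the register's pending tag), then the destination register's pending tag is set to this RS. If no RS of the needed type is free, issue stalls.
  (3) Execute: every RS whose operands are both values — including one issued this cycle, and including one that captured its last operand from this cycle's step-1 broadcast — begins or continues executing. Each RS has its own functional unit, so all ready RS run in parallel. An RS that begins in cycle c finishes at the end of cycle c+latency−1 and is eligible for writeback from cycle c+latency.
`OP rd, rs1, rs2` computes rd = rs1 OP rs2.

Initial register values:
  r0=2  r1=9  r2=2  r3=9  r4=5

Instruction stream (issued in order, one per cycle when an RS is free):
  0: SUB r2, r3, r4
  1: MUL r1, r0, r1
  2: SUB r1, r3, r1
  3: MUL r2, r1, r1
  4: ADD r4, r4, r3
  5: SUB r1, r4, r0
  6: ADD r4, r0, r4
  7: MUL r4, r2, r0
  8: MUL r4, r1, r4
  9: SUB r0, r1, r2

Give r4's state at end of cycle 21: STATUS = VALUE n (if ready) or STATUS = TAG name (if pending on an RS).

STATUS = TAG Mul2

  c1: issue SUB r2<-Add1  regs: r0:2,r1:9,r2:Add1,r3:9,r4:5
  c2: issue MUL r1<-Mul1  regs: r0:2,r1:Mul1,r2:Add1,r3:9,r4:5
  c3: issue SUB r1<-Add2  regs: r0:2,r1:Add2,r2:Add1,r3:9,r4:5
  c4: CDB Add1=4; issue MUL r2<-Mul2  regs: r0:2,r1:Add2,r2:Mul2,r3:9,r4:5
  c5: issue ADD r4<-Add1  regs: r0:2,r1:Add2,r2:Mul2,r3:9,r4:Add1
  c6: CDB Mul1=18; issue SUB r1<-Add3  regs: r0:2,r1:Add3,r2:Mul2,r3:9,r4:Add1
  c7: stall  regs: r0:2,r1:Add3,r2:Mul2,r3:9,r4:Add1
  c8: CDB Add1=14; issue ADD r4<-Add1  regs: r0:2,r1:Add3,r2:Mul2,r3:9,r4:Add1
  c9: CDB Add2=-9; issue MUL r4<-Mul1  regs: r0:2,r1:Add3,r2:Mul2,r3:9,r4:Mul1
  c10: stall  regs: r0:2,r1:Add3,r2:Mul2,r3:9,r4:Mul1
  c11: CDB Add1=16; stall  regs: r0:2,r1:Add3,r2:Mul2,r3:9,r4:Mul1
  c12: CDB Add3=12; stall  regs: r0:2,r1:12,r2:Mul2,r3:9,r4:Mul1
  c13: CDB Mul2=81; issue MUL r4<-Mul2  regs: r0:2,r1:12,r2:81,r3:9,r4:Mul2
  c14: issue SUB r0<-Add1  regs: r0:Add1,r1:12,r2:81,r3:9,r4:Mul2
  c15: -  regs: r0:Add1,r1:12,r2:81,r3:9,r4:Mul2
  c16: -  regs: r0:Add1,r1:12,r2:81,r3:9,r4:Mul2
  c17: CDB Add1=-69  regs: r0:-69,r1:12,r2:81,r3:9,r4:Mul2
  c18: CDB Mul1=162  regs: r0:-69,r1:12,r2:81,r3:9,r4:Mul2
  c19: -  regs: r0:-69,r1:12,r2:81,r3:9,r4:Mul2
  c20: -  regs: r0:-69,r1:12,r2:81,r3:9,r4:Mul2
  c21: -  regs: r0:-69,r1:12,r2:81,r3:9,r4:Mul2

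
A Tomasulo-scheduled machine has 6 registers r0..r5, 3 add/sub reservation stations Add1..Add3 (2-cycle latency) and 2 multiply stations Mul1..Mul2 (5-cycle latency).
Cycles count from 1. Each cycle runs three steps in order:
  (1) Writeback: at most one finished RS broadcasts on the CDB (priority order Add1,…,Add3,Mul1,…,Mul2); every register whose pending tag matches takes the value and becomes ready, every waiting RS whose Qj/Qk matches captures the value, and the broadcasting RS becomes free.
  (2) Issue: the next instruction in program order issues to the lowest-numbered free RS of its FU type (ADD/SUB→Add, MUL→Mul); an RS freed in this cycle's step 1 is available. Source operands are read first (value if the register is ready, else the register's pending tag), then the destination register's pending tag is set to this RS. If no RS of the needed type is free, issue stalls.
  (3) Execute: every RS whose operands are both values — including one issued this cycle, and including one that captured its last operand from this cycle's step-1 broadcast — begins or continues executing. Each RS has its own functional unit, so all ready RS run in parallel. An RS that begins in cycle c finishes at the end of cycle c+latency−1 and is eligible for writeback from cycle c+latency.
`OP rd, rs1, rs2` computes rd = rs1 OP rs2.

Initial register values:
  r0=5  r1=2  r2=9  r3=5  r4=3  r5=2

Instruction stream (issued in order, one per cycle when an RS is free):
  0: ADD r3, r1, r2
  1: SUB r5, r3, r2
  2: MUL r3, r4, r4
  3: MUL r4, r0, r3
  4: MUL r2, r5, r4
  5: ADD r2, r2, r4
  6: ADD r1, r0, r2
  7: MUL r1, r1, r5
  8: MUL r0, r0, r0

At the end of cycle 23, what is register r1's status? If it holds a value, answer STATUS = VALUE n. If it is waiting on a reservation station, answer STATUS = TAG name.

STATUS = TAG Mul2

  c1: issue ADD r3<-Add1  regs: r0:5,r1:2,r2:9,r3:Add1,r4:3,r5:2
  c2: issue SUB r5<-Add2  regs: r0:5,r1:2,r2:9,r3:Add1,r4:3,r5:Add2
  c3: CDB Add1=11; issue MUL r3<-Mul1  regs: r0:5,r1:2,r2:9,r3:Mul1,r4:3,r5:Add2
  c4: issue MUL r4<-Mul2  regs: r0:5,r1:2,r2:9,r3:Mul1,r4:Mul2,r5:Add2
  c5: CDB Add2=2; stall  regs: r0:5,r1:2,r2:9,r3:Mul1,r4:Mul2,r5:2
  c6: stall  regs: r0:5,r1:2,r2:9,r3:Mul1,r4:Mul2,r5:2
  c7: stall  regs: r0:5,r1:2,r2:9,r3:Mul1,r4:Mul2,r5:2
  c8: CDB Mul1=9; issue MUL r2<-Mul1  regs: r0:5,r1:2,r2:Mul1,r3:9,r4:Mul2,r5:2
  c9: issue ADD r2<-Add1  regs: r0:5,r1:2,r2:Add1,r3:9,r4:Mul2,r5:2
  c10: issue ADD r1<-Add2  regs: r0:5,r1:Add2,r2:Add1,r3:9,r4:Mul2,r5:2
  c11: stall  regs: r0:5,r1:Add2,r2:Add1,r3:9,r4:Mul2,r5:2
  c12: stall  regs: r0:5,r1:Add2,r2:Add1,r3:9,r4:Mul2,r5:2
  c13: CDB Mul2=45; issue MUL r1<-Mul2  regs: r0:5,r1:Mul2,r2:Add1,r3:9,r4:45,r5:2
  c14: stall  regs: r0:5,r1:Mul2,r2:Add1,r3:9,r4:45,r5:2
  c15: stall  regs: r0:5,r1:Mul2,r2:Add1,r3:9,r4:45,r5:2
  c16: stall  regs: r0:5,r1:Mul2,r2:Add1,r3:9,r4:45,r5:2
  c17: stall  regs: r0:5,r1:Mul2,r2:Add1,r3:9,r4:45,r5:2
  c18: CDB Mul1=90; issue MUL r0<-Mul1  regs: r0:Mul1,r1:Mul2,r2:Add1,r3:9,r4:45,r5:2
  c19: -  regs: r0:Mul1,r1:Mul2,r2:Add1,r3:9,r4:45,r5:2
  c20: CDB Add1=135  regs: r0:Mul1,r1:Mul2,r2:135,r3:9,r4:45,r5:2
  c21: -  regs: r0:Mul1,r1:Mul2,r2:135,r3:9,r4:45,r5:2
  c22: CDB Add2=140  regs: r0:Mul1,r1:Mul2,r2:135,r3:9,r4:45,r5:2
  c23: CDB Mul1=25  regs: r0:25,r1:Mul2,r2:135,r3:9,r4:45,r5:2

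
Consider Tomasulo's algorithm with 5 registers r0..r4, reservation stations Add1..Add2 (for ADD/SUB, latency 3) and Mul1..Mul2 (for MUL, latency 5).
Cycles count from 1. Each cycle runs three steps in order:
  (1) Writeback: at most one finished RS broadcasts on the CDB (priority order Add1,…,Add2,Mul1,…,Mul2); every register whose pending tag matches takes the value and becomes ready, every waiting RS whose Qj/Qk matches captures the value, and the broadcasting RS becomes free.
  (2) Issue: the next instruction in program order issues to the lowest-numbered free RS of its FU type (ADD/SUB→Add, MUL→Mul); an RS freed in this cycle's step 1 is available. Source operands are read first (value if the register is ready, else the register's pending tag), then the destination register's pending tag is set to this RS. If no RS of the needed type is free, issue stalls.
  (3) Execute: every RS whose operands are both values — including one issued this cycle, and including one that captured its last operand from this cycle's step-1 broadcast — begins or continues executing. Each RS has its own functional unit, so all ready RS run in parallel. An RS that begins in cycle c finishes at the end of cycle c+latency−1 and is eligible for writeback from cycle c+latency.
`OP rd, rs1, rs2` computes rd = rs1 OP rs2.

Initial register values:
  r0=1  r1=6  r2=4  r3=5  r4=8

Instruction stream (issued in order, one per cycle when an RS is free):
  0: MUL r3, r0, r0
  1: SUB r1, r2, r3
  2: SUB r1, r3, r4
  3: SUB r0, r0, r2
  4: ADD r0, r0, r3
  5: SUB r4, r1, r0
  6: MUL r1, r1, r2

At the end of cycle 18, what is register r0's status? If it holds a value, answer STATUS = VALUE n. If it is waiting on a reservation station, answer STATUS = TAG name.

  c1: issue MUL r3<-Mul1  regs: r0:1,r1:6,r2:4,r3:Mul1,r4:8
  c2: issue SUB r1<-Add1  regs: r0:1,r1:Add1,r2:4,r3:Mul1,r4:8
  c3: issue SUB r1<-Add2  regs: r0:1,r1:Add2,r2:4,r3:Mul1,r4:8
  c4: stall  regs: r0:1,r1:Add2,r2:4,r3:Mul1,r4:8
  c5: stall  regs: r0:1,r1:Add2,r2:4,r3:Mul1,r4:8
  c6: CDB Mul1=1; stall  regs: r0:1,r1:Add2,r2:4,r3:1,r4:8
  c7: stall  regs: r0:1,r1:Add2,r2:4,r3:1,r4:8
  c8: stall  regs: r0:1,r1:Add2,r2:4,r3:1,r4:8
  c9: CDB Add1=3; issue SUB r0<-Add1  regs: r0:Add1,r1:Add2,r2:4,r3:1,r4:8
  c10: CDB Add2=-7; issue ADD r0<-Add2  regs: r0:Add2,r1:-7,r2:4,r3:1,r4:8
  c11: stall  regs: r0:Add2,r1:-7,r2:4,r3:1,r4:8
  c12: CDB Add1=-3; issue SUB r4<-Add1  regs: r0:Add2,r1:-7,r2:4,r3:1,r4:Add1
  c13: issue MUL r1<-Mul1  regs: r0:Add2,r1:Mul1,r2:4,r3:1,r4:Add1
  c14: -  regs: r0:Add2,r1:Mul1,r2:4,r3:1,r4:Add1
  c15: CDB Add2=-2  regs: r0:-2,r1:Mul1,r2:4,r3:1,r4:Add1
  c16: -  regs: r0:-2,r1:Mul1,r2:4,r3:1,r4:Add1
  c17: -  regs: r0:-2,r1:Mul1,r2:4,r3:1,r4:Add1
  c18: CDB Add1=-5  regs: r0:-2,r1:Mul1,r2:4,r3:1,r4:-5

STATUS = VALUE -2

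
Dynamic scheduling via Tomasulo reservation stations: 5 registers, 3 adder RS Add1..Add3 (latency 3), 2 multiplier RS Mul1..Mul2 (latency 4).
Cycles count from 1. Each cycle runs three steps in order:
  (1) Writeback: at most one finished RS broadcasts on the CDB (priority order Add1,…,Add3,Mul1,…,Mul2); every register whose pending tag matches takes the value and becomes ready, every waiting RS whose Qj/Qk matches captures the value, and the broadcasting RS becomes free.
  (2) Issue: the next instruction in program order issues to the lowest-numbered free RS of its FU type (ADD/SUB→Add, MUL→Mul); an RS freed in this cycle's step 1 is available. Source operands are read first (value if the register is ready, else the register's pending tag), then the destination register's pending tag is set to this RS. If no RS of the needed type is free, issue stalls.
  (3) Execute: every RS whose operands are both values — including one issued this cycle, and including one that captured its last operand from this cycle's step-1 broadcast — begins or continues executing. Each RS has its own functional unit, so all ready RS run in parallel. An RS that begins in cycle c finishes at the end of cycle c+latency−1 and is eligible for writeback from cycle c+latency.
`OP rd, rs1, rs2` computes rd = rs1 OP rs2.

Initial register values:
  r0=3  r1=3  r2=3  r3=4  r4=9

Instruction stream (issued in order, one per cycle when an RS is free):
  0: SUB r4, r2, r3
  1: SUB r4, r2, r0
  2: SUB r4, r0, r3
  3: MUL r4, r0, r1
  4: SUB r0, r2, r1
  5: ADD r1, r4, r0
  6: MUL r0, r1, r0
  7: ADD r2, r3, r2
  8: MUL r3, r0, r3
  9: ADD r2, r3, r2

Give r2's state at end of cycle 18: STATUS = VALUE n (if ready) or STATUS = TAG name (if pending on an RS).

  c1: issue SUB r4<-Add1  regs: r0:3,r1:3,r2:3,r3:4,r4:Add1
  c2: issue SUB r4<-Add2  regs: r0:3,r1:3,r2:3,r3:4,r4:Add2
  c3: issue SUB r4<-Add3  regs: r0:3,r1:3,r2:3,r3:4,r4:Add3
  c4: CDB Add1=-1; issue MUL r4<-Mul1  regs: r0:3,r1:3,r2:3,r3:4,r4:Mul1
  c5: CDB Add2=0; issue SUB r0<-Add1  regs: r0:Add1,r1:3,r2:3,r3:4,r4:Mul1
  c6: CDB Add3=-1; issue ADD r1<-Add2  regs: r0:Add1,r1:Add2,r2:3,r3:4,r4:Mul1
  c7: issue MUL r0<-Mul2  regs: r0:Mul2,r1:Add2,r2:3,r3:4,r4:Mul1
  c8: CDB Add1=0; issue ADD r2<-Add1  regs: r0:Mul2,r1:Add2,r2:Add1,r3:4,r4:Mul1
  c9: CDB Mul1=9; issue MUL r3<-Mul1  regs: r0:Mul2,r1:Add2,r2:Add1,r3:Mul1,r4:9
  c10: issue ADD r2<-Add3  regs: r0:Mul2,r1:Add2,r2:Add3,r3:Mul1,r4:9
  c11: CDB Add1=7  regs: r0:Mul2,r1:Add2,r2:Add3,r3:Mul1,r4:9
  c12: CDB Add2=9  regs: r0:Mul2,r1:9,r2:Add3,r3:Mul1,r4:9
  c13: -  regs: r0:Mul2,r1:9,r2:Add3,r3:Mul1,r4:9
  c14: -  regs: r0:Mul2,r1:9,r2:Add3,r3:Mul1,r4:9
  c15: -  regs: r0:Mul2,r1:9,r2:Add3,r3:Mul1,r4:9
  c16: CDB Mul2=0  regs: r0:0,r1:9,r2:Add3,r3:Mul1,r4:9
  c17: -  regs: r0:0,r1:9,r2:Add3,r3:Mul1,r4:9
  c18: -  regs: r0:0,r1:9,r2:Add3,r3:Mul1,r4:9

STATUS = TAG Add3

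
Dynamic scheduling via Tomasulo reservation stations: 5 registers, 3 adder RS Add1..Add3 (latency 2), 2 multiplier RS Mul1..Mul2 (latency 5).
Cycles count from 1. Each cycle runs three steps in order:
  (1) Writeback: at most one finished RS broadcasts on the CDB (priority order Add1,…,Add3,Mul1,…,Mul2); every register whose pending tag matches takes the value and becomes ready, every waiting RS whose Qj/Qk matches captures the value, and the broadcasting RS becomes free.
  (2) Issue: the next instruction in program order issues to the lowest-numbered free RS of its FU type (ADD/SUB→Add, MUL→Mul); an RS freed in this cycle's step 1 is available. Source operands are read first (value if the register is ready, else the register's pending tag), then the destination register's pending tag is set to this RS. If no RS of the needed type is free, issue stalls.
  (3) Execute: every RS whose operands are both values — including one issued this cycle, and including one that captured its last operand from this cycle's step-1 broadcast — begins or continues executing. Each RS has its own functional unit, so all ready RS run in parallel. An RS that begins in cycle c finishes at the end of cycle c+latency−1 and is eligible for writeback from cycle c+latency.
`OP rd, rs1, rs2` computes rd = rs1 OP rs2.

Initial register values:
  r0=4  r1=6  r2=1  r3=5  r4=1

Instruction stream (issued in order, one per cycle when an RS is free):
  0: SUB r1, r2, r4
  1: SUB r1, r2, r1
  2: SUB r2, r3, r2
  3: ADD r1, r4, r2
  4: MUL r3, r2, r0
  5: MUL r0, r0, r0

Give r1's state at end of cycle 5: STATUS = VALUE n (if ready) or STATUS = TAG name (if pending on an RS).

cycle 1: issue SUB r1<-Add1 // r0:4,r1:Add1,r2:1,r3:5,r4:1
cycle 2: issue SUB r1<-Add2 // r0:4,r1:Add2,r2:1,r3:5,r4:1
cycle 3: CDB Add1=0; issue SUB r2<-Add1 // r0:4,r1:Add2,r2:Add1,r3:5,r4:1
cycle 4: issue ADD r1<-Add3 // r0:4,r1:Add3,r2:Add1,r3:5,r4:1
cycle 5: CDB Add1=4; issue MUL r3<-Mul1 // r0:4,r1:Add3,r2:4,r3:Mul1,r4:1

STATUS = TAG Add3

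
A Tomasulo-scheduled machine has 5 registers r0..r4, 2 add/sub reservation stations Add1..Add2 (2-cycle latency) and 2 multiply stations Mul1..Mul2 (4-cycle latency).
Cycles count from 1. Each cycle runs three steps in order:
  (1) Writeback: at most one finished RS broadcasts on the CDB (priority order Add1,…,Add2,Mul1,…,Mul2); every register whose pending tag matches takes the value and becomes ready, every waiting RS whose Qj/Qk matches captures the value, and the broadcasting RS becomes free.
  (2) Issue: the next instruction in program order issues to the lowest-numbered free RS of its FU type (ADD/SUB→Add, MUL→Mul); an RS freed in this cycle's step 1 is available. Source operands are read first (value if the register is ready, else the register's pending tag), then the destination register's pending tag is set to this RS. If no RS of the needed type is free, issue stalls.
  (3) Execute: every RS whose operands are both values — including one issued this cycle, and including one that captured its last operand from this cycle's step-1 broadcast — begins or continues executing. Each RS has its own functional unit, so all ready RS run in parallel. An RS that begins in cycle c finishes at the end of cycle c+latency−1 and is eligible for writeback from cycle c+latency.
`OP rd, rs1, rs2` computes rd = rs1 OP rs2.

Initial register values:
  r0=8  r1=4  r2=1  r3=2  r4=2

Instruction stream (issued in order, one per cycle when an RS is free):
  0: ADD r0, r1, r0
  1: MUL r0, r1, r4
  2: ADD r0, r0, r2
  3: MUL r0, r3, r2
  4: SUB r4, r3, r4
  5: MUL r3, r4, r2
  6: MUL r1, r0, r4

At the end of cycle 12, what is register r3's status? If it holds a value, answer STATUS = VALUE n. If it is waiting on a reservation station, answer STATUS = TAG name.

cycle 1: issue ADD r0<-Add1 // r0:Add1,r1:4,r2:1,r3:2,r4:2
cycle 2: issue MUL r0<-Mul1 // r0:Mul1,r1:4,r2:1,r3:2,r4:2
cycle 3: CDB Add1=12; issue ADD r0<-Add1 // r0:Add1,r1:4,r2:1,r3:2,r4:2
cycle 4: issue MUL r0<-Mul2 // r0:Mul2,r1:4,r2:1,r3:2,r4:2
cycle 5: issue SUB r4<-Add2 // r0:Mul2,r1:4,r2:1,r3:2,r4:Add2
cycle 6: CDB Mul1=8; issue MUL r3<-Mul1 // r0:Mul2,r1:4,r2:1,r3:Mul1,r4:Add2
cycle 7: CDB Add2=0; stall // r0:Mul2,r1:4,r2:1,r3:Mul1,r4:0
cycle 8: CDB Add1=9; stall // r0:Mul2,r1:4,r2:1,r3:Mul1,r4:0
cycle 9: CDB Mul2=2; issue MUL r1<-Mul2 // r0:2,r1:Mul2,r2:1,r3:Mul1,r4:0
cycle 10: - // r0:2,r1:Mul2,r2:1,r3:Mul1,r4:0
cycle 11: CDB Mul1=0 // r0:2,r1:Mul2,r2:1,r3:0,r4:0
cycle 12: - // r0:2,r1:Mul2,r2:1,r3:0,r4:0

STATUS = VALUE 0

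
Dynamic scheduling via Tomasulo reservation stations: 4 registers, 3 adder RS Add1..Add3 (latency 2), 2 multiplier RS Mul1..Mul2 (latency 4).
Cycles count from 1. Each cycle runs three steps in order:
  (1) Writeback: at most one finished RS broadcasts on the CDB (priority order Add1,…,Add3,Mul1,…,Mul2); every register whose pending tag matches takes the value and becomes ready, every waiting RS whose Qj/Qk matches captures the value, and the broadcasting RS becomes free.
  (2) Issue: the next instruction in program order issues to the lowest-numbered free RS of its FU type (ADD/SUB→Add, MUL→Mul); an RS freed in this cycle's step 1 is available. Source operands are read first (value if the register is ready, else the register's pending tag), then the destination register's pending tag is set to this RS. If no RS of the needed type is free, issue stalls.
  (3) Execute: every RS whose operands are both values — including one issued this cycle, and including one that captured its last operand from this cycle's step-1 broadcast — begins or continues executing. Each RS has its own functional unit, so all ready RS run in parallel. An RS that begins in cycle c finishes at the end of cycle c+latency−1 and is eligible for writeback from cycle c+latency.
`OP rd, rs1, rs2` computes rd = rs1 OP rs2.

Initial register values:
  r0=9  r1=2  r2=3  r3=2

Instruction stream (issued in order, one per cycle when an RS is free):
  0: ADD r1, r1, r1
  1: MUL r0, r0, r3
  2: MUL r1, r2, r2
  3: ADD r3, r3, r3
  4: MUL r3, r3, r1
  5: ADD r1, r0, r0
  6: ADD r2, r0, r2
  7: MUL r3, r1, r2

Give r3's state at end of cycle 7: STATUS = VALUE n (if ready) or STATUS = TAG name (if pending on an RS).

STATUS = TAG Mul1

  c1: issue ADD r1<-Add1  regs: r0:9,r1:Add1,r2:3,r3:2
  c2: issue MUL r0<-Mul1  regs: r0:Mul1,r1:Add1,r2:3,r3:2
  c3: CDB Add1=4; issue MUL r1<-Mul2  regs: r0:Mul1,r1:Mul2,r2:3,r3:2
  c4: issue ADD r3<-Add1  regs: r0:Mul1,r1:Mul2,r2:3,r3:Add1
  c5: stall  regs: r0:Mul1,r1:Mul2,r2:3,r3:Add1
  c6: CDB Add1=4; stall  regs: r0:Mul1,r1:Mul2,r2:3,r3:4
  c7: CDB Mul1=18; issue MUL r3<-Mul1  regs: r0:18,r1:Mul2,r2:3,r3:Mul1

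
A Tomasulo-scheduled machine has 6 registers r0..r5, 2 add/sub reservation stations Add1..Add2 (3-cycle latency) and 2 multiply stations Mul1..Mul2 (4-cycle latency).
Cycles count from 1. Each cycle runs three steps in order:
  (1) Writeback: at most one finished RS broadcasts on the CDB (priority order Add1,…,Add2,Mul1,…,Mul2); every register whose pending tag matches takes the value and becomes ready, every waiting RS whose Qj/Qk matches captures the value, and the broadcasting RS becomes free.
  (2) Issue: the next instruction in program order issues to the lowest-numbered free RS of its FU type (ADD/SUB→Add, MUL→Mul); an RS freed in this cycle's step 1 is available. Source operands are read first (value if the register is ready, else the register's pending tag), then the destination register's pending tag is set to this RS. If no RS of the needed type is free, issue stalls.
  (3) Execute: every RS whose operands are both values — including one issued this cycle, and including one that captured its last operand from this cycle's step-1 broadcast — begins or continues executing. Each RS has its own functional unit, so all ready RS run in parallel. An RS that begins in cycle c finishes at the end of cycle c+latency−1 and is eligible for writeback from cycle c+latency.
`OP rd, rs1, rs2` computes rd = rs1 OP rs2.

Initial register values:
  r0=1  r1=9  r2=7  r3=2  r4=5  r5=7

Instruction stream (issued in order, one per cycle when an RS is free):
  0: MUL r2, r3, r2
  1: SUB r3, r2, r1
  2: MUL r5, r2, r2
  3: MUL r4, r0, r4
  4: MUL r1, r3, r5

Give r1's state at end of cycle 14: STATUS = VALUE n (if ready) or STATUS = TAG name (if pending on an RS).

cycle 1: issue MUL r2<-Mul1 // r0:1,r1:9,r2:Mul1,r3:2,r4:5,r5:7
cycle 2: issue SUB r3<-Add1 // r0:1,r1:9,r2:Mul1,r3:Add1,r4:5,r5:7
cycle 3: issue MUL r5<-Mul2 // r0:1,r1:9,r2:Mul1,r3:Add1,r4:5,r5:Mul2
cycle 4: stall // r0:1,r1:9,r2:Mul1,r3:Add1,r4:5,r5:Mul2
cycle 5: CDB Mul1=14; issue MUL r4<-Mul1 // r0:1,r1:9,r2:14,r3:Add1,r4:Mul1,r5:Mul2
cycle 6: stall // r0:1,r1:9,r2:14,r3:Add1,r4:Mul1,r5:Mul2
cycle 7: stall // r0:1,r1:9,r2:14,r3:Add1,r4:Mul1,r5:Mul2
cycle 8: CDB Add1=5; stall // r0:1,r1:9,r2:14,r3:5,r4:Mul1,r5:Mul2
cycle 9: CDB Mul1=5; issue MUL r1<-Mul1 // r0:1,r1:Mul1,r2:14,r3:5,r4:5,r5:Mul2
cycle 10: CDB Mul2=196 // r0:1,r1:Mul1,r2:14,r3:5,r4:5,r5:196
cycle 11: - // r0:1,r1:Mul1,r2:14,r3:5,r4:5,r5:196
cycle 12: - // r0:1,r1:Mul1,r2:14,r3:5,r4:5,r5:196
cycle 13: - // r0:1,r1:Mul1,r2:14,r3:5,r4:5,r5:196
cycle 14: CDB Mul1=980 // r0:1,r1:980,r2:14,r3:5,r4:5,r5:196

STATUS = VALUE 980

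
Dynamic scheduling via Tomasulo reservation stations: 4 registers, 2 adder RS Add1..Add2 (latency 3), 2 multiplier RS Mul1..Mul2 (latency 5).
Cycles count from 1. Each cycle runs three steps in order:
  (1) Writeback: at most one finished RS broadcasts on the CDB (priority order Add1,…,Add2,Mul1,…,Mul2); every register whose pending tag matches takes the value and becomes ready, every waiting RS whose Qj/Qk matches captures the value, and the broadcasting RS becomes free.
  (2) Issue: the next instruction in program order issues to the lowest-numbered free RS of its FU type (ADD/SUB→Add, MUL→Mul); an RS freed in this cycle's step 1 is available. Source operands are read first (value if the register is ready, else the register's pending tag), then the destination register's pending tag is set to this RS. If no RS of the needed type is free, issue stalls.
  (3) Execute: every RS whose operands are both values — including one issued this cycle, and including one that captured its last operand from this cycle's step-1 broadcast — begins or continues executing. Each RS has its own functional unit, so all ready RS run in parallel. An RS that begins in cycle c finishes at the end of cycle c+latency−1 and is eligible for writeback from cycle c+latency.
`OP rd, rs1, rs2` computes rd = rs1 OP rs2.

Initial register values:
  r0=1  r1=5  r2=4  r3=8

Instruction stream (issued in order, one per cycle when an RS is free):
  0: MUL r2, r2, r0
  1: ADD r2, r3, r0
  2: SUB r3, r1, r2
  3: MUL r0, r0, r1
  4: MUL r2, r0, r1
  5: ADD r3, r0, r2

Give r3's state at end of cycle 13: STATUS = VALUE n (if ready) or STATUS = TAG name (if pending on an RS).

STATUS = TAG Add1

  c1: issue MUL r2<-Mul1  regs: r0:1,r1:5,r2:Mul1,r3:8
  c2: issue ADD r2<-Add1  regs: r0:1,r1:5,r2:Add1,r3:8
  c3: issue SUB r3<-Add2  regs: r0:1,r1:5,r2:Add1,r3:Add2
  c4: issue MUL r0<-Mul2  regs: r0:Mul2,r1:5,r2:Add1,r3:Add2
  c5: CDB Add1=9; stall  regs: r0:Mul2,r1:5,r2:9,r3:Add2
  c6: CDB Mul1=4; issue MUL r2<-Mul1  regs: r0:Mul2,r1:5,r2:Mul1,r3:Add2
  c7: issue ADD r3<-Add1  regs: r0:Mul2,r1:5,r2:Mul1,r3:Add1
  c8: CDB Add2=-4  regs: r0:Mul2,r1:5,r2:Mul1,r3:Add1
  c9: CDB Mul2=5  regs: r0:5,r1:5,r2:Mul1,r3:Add1
  c10: -  regs: r0:5,r1:5,r2:Mul1,r3:Add1
  c11: -  regs: r0:5,r1:5,r2:Mul1,r3:Add1
  c12: -  regs: r0:5,r1:5,r2:Mul1,r3:Add1
  c13: -  regs: r0:5,r1:5,r2:Mul1,r3:Add1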